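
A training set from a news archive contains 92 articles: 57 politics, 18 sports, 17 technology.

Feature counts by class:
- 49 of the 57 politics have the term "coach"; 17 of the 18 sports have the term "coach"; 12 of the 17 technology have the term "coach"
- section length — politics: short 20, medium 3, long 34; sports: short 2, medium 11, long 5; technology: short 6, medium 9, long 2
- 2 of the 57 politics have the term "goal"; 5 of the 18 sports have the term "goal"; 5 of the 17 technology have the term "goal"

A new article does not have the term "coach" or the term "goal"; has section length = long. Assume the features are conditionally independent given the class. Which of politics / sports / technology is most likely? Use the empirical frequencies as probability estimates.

politics

politics: (57/92) × (8/57) × (34/57) × (55/57) ≈ 0.0500488
sports: (18/92) × (1/18) × (5/18) × (13/18) ≈ 0.00218062
technology: (17/92) × (5/17) × (2/17) × (12/17) ≈ 0.00451331
Highest score → politics.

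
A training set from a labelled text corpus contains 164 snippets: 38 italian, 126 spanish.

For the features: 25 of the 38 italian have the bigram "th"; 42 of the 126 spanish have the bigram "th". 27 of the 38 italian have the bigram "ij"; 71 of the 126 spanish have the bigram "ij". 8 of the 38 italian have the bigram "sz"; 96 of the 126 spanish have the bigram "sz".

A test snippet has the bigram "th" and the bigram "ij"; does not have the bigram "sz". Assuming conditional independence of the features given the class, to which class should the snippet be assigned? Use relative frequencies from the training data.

italian: (38/164) × (25/38) × (27/38) × (30/38) ≈ 0.0855094
spanish: (126/164) × (42/126) × (71/126) × (30/126) ≈ 0.0343593
Highest score → italian.

italian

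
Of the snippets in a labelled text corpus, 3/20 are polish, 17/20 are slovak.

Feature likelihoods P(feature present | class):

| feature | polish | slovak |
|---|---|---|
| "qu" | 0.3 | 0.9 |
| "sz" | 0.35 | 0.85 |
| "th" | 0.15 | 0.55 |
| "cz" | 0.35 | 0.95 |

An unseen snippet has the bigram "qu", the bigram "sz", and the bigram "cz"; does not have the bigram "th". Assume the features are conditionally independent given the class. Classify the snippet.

slovak

polish: 0.15 × 0.3 × 0.35 × (1−0.15) × 0.35 = 0.004685625
slovak: 0.85 × 0.9 × 0.85 × (1−0.55) × 0.95 = 0.277981875
Highest score → slovak.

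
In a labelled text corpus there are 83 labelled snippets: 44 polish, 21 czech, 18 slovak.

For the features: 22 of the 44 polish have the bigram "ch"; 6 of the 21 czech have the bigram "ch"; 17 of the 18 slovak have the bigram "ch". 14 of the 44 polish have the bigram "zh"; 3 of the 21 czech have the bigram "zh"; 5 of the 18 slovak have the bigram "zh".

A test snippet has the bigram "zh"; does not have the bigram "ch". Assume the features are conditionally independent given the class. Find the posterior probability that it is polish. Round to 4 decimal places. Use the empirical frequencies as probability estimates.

polish: (44/83) × (22/44) × (14/44) ≈ 0.0843373
czech: (21/83) × (15/21) × (3/21) ≈ 0.0258176
slovak: (18/83) × (1/18) × (5/18) ≈ 0.00334672
P(polish | x) = 0.0843373 / 0.11350162 ≈ 0.7430

0.7430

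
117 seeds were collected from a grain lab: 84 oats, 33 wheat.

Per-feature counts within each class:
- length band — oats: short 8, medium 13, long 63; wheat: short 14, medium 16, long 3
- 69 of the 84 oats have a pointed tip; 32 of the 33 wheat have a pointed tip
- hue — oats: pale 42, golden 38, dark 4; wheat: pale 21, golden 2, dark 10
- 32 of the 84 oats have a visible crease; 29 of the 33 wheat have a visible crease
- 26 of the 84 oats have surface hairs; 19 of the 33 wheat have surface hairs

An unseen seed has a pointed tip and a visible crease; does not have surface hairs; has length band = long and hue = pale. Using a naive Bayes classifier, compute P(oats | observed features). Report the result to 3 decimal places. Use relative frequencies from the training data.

oats: (84/117) × (63/84) × (69/84) × (42/84) × (32/84) × (58/84) ≈ 0.058172
wheat: (33/117) × (3/33) × (32/33) × (21/33) × (29/33) × (14/33) ≈ 0.00589895
P(oats | x) = 0.058172 / 0.06407095 ≈ 0.908

0.908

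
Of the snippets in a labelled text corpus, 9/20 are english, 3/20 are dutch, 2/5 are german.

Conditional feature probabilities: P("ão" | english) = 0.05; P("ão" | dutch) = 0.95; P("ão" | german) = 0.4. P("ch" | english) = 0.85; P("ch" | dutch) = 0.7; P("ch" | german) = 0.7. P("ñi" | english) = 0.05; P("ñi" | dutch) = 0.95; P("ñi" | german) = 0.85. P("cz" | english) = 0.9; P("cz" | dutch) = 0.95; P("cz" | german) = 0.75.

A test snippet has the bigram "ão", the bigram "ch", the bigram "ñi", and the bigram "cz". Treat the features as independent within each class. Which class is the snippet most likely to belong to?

dutch

english: 0.45 × 0.05 × 0.85 × 0.05 × 0.9 = 0.000860625
dutch: 0.15 × 0.95 × 0.7 × 0.95 × 0.95 = 0.090024375
german: 0.4 × 0.4 × 0.7 × 0.85 × 0.75 = 0.0714
Highest score → dutch.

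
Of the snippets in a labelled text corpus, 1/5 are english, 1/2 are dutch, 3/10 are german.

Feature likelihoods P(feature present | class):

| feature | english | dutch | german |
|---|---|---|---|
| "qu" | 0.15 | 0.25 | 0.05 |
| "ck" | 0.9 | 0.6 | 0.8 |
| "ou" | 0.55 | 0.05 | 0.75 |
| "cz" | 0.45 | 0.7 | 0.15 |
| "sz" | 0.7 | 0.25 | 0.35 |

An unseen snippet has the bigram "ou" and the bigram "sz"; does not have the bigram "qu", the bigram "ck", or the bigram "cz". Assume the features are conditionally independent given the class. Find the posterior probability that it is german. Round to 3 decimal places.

english: 0.2 × (1−0.15) × (1−0.9) × 0.55 × (1−0.45) × 0.7 = 0.00359975
dutch: 0.5 × (1−0.25) × (1−0.6) × 0.05 × (1−0.7) × 0.25 = 0.0005625
german: 0.3 × (1−0.05) × (1−0.8) × 0.75 × (1−0.15) × 0.35 = 0.012718125
P(german | x) = 0.012718125 / 0.016880375 ≈ 0.753

0.753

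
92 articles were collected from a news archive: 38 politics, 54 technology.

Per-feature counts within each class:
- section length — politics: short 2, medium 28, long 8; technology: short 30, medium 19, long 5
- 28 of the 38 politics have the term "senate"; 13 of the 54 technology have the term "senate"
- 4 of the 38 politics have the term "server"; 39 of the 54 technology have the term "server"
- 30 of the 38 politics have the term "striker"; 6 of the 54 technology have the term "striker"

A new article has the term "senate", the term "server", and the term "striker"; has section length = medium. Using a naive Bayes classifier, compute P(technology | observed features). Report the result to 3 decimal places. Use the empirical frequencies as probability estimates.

politics: (38/92) × (28/38) × (28/38) × (4/38) × (30/38) ≈ 0.0186363
technology: (54/92) × (19/54) × (13/54) × (39/54) × (6/54) ≈ 0.00398973
P(technology | x) = 0.00398973 / 0.02262603 ≈ 0.176

0.176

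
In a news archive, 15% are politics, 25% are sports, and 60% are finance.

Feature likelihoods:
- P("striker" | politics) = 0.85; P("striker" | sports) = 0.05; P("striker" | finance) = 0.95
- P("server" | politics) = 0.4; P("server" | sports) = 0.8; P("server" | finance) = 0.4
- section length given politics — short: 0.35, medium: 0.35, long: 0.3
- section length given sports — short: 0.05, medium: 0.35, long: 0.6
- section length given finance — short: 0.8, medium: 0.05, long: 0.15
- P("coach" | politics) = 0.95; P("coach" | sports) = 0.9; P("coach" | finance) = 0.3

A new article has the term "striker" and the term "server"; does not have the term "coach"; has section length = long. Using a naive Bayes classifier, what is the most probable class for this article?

politics: 0.15 × 0.85 × 0.4 × 0.3 × (1−0.95) = 0.000765
sports: 0.25 × 0.05 × 0.8 × 0.6 × (1−0.9) = 0.0006
finance: 0.6 × 0.95 × 0.4 × 0.15 × (1−0.3) = 0.02394
Highest score → finance.

finance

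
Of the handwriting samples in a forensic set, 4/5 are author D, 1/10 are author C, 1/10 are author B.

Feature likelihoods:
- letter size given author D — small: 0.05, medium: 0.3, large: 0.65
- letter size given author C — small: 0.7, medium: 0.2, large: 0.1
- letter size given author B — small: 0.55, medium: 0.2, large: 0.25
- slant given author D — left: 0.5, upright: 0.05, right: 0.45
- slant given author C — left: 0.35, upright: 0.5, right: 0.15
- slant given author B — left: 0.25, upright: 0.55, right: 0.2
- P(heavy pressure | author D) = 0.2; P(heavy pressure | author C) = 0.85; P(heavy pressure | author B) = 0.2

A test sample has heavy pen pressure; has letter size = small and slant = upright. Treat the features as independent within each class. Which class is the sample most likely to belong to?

author D: 0.8 × 0.05 × 0.05 × 0.2 = 0.0004
author C: 0.1 × 0.7 × 0.5 × 0.85 = 0.02975
author B: 0.1 × 0.55 × 0.55 × 0.2 = 0.00605
Highest score → author C.

author C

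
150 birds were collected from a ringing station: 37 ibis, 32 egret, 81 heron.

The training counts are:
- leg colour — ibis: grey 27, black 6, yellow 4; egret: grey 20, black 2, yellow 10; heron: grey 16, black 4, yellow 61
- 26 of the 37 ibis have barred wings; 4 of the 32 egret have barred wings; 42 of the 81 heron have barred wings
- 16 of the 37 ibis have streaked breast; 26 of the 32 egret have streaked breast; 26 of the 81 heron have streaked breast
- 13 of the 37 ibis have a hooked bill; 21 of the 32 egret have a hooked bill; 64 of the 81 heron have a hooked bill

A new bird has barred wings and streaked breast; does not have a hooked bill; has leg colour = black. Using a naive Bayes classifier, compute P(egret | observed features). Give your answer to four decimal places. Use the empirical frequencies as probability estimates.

0.0502

ibis: (37/150) × (6/37) × (26/37) × (16/37) × (24/37) ≈ 0.00788423
egret: (32/150) × (2/32) × (4/32) × (26/32) × (11/32) ≈ 0.000465495
heron: (81/150) × (4/81) × (42/81) × (26/81) × (17/81) ≈ 0.000931505
P(egret | x) = 0.000465495 / 0.00928123 ≈ 0.0502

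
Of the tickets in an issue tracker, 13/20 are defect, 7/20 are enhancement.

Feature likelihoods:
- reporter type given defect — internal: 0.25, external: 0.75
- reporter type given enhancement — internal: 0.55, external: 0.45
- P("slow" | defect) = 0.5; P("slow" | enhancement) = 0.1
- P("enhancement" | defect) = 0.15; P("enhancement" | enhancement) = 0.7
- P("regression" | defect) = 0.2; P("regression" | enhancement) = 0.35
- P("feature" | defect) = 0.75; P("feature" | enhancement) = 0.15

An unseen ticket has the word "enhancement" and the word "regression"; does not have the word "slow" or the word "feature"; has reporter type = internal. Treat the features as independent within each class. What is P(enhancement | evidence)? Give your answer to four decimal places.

0.9834

defect: 0.65 × 0.25 × (1−0.5) × 0.15 × 0.2 × (1−0.75) = 0.000609375
enhancement: 0.35 × 0.55 × (1−0.1) × 0.7 × 0.35 × (1−0.15) = 0.0360793125
P(enhancement | x) = 0.0360793125 / 0.0366886875 ≈ 0.9834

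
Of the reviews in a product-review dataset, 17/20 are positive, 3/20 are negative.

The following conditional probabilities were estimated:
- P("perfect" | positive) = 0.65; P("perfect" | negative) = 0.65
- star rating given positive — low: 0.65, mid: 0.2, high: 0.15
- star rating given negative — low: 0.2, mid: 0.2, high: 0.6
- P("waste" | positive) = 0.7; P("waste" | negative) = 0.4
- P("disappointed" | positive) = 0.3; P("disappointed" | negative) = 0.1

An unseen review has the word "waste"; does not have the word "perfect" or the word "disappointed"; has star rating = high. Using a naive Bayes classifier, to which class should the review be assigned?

positive: 0.85 × (1−0.65) × 0.15 × 0.7 × (1−0.3) = 0.02186625
negative: 0.15 × (1−0.65) × 0.6 × 0.4 × (1−0.1) = 0.01134
Highest score → positive.

positive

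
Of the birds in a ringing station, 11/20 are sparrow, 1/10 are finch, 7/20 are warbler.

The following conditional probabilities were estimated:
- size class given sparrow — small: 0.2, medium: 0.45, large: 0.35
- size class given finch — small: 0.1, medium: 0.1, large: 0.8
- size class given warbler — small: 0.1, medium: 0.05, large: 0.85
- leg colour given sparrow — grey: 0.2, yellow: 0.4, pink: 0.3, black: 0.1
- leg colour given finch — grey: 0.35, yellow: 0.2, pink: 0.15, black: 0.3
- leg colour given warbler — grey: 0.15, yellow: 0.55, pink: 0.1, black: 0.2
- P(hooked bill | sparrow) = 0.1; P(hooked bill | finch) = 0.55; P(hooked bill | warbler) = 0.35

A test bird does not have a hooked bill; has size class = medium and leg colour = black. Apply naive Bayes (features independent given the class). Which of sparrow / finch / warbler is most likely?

sparrow

sparrow: 0.55 × 0.45 × 0.1 × (1−0.1) = 0.022275
finch: 0.1 × 0.1 × 0.3 × (1−0.55) = 0.00135
warbler: 0.35 × 0.05 × 0.2 × (1−0.35) = 0.002275
Highest score → sparrow.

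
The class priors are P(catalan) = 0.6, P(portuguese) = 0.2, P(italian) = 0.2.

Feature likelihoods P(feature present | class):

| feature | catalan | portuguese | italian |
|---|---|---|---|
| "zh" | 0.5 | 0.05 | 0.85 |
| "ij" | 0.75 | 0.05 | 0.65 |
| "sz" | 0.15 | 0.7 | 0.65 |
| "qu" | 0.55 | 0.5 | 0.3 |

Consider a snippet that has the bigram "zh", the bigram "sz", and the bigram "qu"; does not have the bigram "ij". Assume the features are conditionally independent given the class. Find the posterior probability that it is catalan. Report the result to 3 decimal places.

0.293

catalan: 0.6 × 0.5 × (1−0.75) × 0.15 × 0.55 = 0.0061875
portuguese: 0.2 × 0.05 × (1−0.05) × 0.7 × 0.5 = 0.003325
italian: 0.2 × 0.85 × (1−0.65) × 0.65 × 0.3 = 0.0116025
P(catalan | x) = 0.0061875 / 0.021115 ≈ 0.293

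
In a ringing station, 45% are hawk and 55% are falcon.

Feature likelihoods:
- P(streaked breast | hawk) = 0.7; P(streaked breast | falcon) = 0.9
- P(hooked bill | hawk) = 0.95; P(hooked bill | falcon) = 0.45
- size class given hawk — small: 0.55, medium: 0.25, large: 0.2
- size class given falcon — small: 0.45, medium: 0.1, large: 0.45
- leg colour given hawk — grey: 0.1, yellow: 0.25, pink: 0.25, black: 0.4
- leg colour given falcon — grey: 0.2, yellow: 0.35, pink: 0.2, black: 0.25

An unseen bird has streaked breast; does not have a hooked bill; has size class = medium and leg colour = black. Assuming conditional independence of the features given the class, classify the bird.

falcon

hawk: 0.45 × 0.7 × (1−0.95) × 0.25 × 0.4 = 0.001575
falcon: 0.55 × 0.9 × (1−0.45) × 0.1 × 0.25 = 0.00680625
Highest score → falcon.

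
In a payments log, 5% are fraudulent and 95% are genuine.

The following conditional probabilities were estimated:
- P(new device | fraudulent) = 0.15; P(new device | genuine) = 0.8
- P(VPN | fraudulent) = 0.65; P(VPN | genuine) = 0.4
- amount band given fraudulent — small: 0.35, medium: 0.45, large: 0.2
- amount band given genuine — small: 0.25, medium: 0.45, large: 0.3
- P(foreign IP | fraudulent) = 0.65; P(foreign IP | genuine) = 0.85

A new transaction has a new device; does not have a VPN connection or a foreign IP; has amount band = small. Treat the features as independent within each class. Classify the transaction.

fraudulent: 0.05 × 0.15 × (1−0.65) × 0.35 × (1−0.65) = 0.0003215625
genuine: 0.95 × 0.8 × (1−0.4) × 0.25 × (1−0.85) = 0.0171
Highest score → genuine.

genuine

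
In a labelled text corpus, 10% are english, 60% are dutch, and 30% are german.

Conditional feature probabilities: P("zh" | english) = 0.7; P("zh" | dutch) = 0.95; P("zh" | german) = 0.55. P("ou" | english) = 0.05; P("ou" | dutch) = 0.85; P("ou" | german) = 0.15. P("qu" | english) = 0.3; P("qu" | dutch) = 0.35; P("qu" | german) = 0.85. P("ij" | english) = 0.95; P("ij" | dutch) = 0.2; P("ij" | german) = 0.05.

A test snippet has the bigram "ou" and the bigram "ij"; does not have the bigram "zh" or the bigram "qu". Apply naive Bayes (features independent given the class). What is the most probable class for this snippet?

dutch

english: 0.1 × (1−0.7) × 0.05 × (1−0.3) × 0.95 = 0.0009975
dutch: 0.6 × (1−0.95) × 0.85 × (1−0.35) × 0.2 = 0.003315
german: 0.3 × (1−0.55) × 0.15 × (1−0.85) × 0.05 = 0.000151875
Highest score → dutch.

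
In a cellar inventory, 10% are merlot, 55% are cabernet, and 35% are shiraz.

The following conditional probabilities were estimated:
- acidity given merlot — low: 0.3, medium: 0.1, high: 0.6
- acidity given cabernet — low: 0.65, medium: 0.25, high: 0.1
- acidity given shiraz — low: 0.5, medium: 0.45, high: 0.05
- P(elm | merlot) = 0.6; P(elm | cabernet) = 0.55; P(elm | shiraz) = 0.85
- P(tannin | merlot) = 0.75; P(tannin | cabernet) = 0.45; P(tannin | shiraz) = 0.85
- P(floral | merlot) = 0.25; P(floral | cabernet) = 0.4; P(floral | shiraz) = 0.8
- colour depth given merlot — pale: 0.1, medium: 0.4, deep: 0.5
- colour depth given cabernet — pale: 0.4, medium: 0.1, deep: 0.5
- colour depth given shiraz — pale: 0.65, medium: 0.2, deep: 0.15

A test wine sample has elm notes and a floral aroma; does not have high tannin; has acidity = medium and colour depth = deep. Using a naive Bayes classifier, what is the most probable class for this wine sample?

merlot: 0.1 × 0.1 × 0.6 × (1−0.75) × 0.25 × 0.5 = 0.0001875
cabernet: 0.55 × 0.25 × 0.55 × (1−0.45) × 0.4 × 0.5 = 0.00831875
shiraz: 0.35 × 0.45 × 0.85 × (1−0.85) × 0.8 × 0.15 = 0.00240975
Highest score → cabernet.

cabernet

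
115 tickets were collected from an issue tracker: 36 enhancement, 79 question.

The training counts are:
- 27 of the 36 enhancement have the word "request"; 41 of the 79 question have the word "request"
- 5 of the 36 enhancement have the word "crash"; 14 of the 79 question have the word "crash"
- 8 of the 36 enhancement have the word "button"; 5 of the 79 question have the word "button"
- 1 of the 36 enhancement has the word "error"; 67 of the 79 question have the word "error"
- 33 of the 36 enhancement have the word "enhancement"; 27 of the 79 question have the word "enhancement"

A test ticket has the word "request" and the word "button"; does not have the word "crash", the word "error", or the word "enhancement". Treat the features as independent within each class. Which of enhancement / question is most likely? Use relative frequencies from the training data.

enhancement: (36/115) × (27/36) × (31/36) × (8/36) × (35/36) × (3/36) ≈ 0.00363996
question: (79/115) × (41/79) × (65/79) × (5/79) × (12/79) × (52/79) ≈ 0.00185629
Highest score → enhancement.

enhancement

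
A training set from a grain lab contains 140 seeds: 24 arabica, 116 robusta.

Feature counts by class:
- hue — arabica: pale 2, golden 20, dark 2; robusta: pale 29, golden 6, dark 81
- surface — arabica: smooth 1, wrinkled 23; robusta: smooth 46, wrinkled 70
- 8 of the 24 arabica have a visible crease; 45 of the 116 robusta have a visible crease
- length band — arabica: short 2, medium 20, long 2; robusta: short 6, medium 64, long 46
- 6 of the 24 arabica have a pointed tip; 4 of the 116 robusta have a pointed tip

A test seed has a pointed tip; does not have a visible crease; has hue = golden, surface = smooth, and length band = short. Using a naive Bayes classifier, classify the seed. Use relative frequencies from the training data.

arabica

arabica: (24/140) × (20/24) × (1/24) × (16/24) × (2/24) × (6/24) ≈ 0.000082672
robusta: (116/140) × (6/116) × (46/116) × (71/116) × (6/116) × (4/116) ≈ 0.0000185532
Highest score → arabica.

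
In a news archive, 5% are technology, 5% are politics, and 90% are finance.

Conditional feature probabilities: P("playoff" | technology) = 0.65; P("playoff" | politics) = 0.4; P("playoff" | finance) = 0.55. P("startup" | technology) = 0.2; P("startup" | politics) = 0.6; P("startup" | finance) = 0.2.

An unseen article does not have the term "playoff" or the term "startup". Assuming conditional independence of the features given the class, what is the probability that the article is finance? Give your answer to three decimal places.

technology: 0.05 × (1−0.65) × (1−0.2) = 0.014
politics: 0.05 × (1−0.4) × (1−0.6) = 0.012
finance: 0.9 × (1−0.55) × (1−0.2) = 0.324
P(finance | x) = 0.324 / 0.35 ≈ 0.926

0.926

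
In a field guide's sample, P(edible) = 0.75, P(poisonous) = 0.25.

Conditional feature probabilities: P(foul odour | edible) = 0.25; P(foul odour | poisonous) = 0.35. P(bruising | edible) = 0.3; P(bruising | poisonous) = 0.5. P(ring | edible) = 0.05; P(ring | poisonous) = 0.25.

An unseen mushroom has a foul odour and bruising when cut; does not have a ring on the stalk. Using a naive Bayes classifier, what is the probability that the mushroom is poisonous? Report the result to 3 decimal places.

0.380

edible: 0.75 × 0.25 × 0.3 × (1−0.05) = 0.0534375
poisonous: 0.25 × 0.35 × 0.5 × (1−0.25) = 0.0328125
P(poisonous | x) = 0.0328125 / 0.08625 ≈ 0.380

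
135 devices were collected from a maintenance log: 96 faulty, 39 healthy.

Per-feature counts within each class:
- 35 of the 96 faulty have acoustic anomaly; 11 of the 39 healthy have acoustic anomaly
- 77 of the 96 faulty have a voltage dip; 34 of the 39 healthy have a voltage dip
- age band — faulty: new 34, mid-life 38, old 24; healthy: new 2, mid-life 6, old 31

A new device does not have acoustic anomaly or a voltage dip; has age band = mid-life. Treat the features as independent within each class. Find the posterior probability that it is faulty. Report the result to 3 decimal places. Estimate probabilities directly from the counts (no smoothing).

0.896

faulty: (96/135) × (61/96) × (19/96) × (38/96) ≈ 0.035399
healthy: (39/135) × (28/39) × (5/39) × (6/39) ≈ 0.00409088
P(faulty | x) = 0.035399 / 0.03948988 ≈ 0.896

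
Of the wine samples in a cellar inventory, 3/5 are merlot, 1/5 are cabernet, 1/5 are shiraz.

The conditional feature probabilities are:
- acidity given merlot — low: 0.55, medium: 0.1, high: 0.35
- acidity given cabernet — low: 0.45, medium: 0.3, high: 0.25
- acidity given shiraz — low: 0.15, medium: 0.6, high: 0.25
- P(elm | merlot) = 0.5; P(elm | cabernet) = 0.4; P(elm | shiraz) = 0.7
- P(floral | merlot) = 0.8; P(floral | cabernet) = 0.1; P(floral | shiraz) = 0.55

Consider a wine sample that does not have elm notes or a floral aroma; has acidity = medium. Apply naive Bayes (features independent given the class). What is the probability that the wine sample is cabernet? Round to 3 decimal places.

0.593

merlot: 0.6 × 0.1 × (1−0.5) × (1−0.8) = 0.006
cabernet: 0.2 × 0.3 × (1−0.4) × (1−0.1) = 0.0324
shiraz: 0.2 × 0.6 × (1−0.7) × (1−0.55) = 0.0162
P(cabernet | x) = 0.0324 / 0.0546 ≈ 0.593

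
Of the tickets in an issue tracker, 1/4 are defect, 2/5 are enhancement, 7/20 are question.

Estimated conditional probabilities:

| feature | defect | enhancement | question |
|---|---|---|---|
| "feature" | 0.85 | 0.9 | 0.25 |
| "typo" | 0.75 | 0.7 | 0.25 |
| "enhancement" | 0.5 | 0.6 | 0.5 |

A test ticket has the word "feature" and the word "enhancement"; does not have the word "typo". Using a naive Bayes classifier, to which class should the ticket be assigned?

defect: 0.25 × 0.85 × (1−0.75) × 0.5 = 0.0265625
enhancement: 0.4 × 0.9 × (1−0.7) × 0.6 = 0.0648
question: 0.35 × 0.25 × (1−0.25) × 0.5 = 0.0328125
Highest score → enhancement.

enhancement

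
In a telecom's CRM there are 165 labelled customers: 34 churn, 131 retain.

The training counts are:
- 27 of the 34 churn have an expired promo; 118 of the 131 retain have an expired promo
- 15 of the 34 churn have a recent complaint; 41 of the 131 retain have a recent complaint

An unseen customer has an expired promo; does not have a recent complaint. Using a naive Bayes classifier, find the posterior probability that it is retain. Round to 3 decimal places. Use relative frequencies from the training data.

0.843

churn: (34/165) × (27/34) × (19/34) ≈ 0.0914439
retain: (131/165) × (118/131) × (90/131) ≈ 0.491325
P(retain | x) = 0.491325 / 0.5827689 ≈ 0.843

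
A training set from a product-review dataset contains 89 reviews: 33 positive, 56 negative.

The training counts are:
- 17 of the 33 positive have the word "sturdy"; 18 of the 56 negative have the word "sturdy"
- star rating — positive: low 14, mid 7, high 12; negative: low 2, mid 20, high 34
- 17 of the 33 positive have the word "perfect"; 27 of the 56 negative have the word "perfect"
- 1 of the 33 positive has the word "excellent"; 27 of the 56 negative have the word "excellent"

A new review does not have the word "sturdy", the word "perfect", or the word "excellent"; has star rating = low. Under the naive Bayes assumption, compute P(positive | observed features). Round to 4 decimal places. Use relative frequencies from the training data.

positive: (33/89) × (16/33) × (14/33) × (16/33) × (32/33) ≈ 0.035858
negative: (56/89) × (38/56) × (2/56) × (29/56) × (29/56) ≈ 0.00408936
P(positive | x) = 0.035858 / 0.03994736 ≈ 0.8976

0.8976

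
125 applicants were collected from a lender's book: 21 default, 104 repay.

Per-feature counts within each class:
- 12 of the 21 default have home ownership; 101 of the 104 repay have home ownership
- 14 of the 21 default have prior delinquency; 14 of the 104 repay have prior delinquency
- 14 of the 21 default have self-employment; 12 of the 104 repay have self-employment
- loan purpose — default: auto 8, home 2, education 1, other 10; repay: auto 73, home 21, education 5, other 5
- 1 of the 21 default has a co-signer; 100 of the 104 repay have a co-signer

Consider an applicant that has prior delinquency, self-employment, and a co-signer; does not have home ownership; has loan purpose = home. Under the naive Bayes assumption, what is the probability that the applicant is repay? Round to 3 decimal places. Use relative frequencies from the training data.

0.333

default: (21/125) × (9/21) × (14/21) × (14/21) × (2/21) × (1/21) ≈ 0.000145125
repay: (104/125) × (3/104) × (14/104) × (12/104) × (21/104) × (100/104) ≈ 0.000072378
P(repay | x) = 0.000072378 / 0.000217503 ≈ 0.333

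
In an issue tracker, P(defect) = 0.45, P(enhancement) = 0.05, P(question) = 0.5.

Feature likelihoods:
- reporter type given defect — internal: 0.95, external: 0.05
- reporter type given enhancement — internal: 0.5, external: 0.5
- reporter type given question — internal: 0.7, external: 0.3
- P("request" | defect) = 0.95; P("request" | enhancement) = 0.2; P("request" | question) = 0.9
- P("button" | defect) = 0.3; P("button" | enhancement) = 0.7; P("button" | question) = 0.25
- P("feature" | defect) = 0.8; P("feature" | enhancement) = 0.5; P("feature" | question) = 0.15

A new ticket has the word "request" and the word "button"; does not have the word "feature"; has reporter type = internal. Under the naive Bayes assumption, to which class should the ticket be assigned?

question

defect: 0.45 × 0.95 × 0.95 × 0.3 × (1−0.8) = 0.0243675
enhancement: 0.05 × 0.5 × 0.2 × 0.7 × (1−0.5) = 0.00175
question: 0.5 × 0.7 × 0.9 × 0.25 × (1−0.15) = 0.0669375
Highest score → question.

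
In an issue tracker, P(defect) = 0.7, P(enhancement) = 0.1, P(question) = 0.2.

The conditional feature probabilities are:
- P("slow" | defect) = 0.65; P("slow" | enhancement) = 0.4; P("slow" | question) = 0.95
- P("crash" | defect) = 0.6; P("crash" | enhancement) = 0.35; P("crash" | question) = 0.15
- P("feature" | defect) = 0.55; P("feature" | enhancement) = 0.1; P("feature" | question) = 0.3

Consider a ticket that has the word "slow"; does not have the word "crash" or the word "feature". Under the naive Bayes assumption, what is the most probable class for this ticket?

defect: 0.7 × 0.65 × (1−0.6) × (1−0.55) = 0.0819
enhancement: 0.1 × 0.4 × (1−0.35) × (1−0.1) = 0.0234
question: 0.2 × 0.95 × (1−0.15) × (1−0.3) = 0.11305
Highest score → question.

question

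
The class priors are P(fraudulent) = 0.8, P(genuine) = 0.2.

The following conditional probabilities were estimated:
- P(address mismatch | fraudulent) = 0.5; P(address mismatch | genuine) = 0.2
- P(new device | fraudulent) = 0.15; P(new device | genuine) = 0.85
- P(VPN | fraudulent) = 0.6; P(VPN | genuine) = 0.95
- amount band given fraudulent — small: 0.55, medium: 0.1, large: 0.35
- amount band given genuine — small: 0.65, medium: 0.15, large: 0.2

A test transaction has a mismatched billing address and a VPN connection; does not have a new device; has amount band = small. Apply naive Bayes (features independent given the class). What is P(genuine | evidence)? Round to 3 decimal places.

0.032

fraudulent: 0.8 × 0.5 × (1−0.15) × 0.6 × 0.55 = 0.1122
genuine: 0.2 × 0.2 × (1−0.85) × 0.95 × 0.65 = 0.003705
P(genuine | x) = 0.003705 / 0.115905 ≈ 0.032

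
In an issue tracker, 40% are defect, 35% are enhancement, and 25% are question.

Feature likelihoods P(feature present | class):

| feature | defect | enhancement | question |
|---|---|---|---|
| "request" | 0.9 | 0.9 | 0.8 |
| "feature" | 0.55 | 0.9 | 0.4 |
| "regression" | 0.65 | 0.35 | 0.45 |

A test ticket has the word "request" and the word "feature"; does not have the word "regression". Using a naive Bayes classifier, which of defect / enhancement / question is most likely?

enhancement

defect: 0.4 × 0.9 × 0.55 × (1−0.65) = 0.0693
enhancement: 0.35 × 0.9 × 0.9 × (1−0.35) = 0.184275
question: 0.25 × 0.8 × 0.4 × (1−0.45) = 0.044
Highest score → enhancement.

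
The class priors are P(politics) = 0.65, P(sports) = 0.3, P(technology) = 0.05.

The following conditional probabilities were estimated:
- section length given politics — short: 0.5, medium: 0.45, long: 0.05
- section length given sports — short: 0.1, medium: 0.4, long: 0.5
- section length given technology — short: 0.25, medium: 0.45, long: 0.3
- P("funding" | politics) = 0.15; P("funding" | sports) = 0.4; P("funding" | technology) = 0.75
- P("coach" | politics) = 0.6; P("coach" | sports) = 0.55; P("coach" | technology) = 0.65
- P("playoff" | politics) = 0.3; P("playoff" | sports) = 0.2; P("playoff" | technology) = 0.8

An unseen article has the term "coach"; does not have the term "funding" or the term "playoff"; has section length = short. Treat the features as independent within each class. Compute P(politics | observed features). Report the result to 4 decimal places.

politics: 0.65 × 0.5 × (1−0.15) × 0.6 × (1−0.3) = 0.116025
sports: 0.3 × 0.1 × (1−0.4) × 0.55 × (1−0.2) = 0.00792
technology: 0.05 × 0.25 × (1−0.75) × 0.65 × (1−0.8) = 0.00040625
P(politics | x) = 0.116025 / 0.12435125 ≈ 0.9330

0.9330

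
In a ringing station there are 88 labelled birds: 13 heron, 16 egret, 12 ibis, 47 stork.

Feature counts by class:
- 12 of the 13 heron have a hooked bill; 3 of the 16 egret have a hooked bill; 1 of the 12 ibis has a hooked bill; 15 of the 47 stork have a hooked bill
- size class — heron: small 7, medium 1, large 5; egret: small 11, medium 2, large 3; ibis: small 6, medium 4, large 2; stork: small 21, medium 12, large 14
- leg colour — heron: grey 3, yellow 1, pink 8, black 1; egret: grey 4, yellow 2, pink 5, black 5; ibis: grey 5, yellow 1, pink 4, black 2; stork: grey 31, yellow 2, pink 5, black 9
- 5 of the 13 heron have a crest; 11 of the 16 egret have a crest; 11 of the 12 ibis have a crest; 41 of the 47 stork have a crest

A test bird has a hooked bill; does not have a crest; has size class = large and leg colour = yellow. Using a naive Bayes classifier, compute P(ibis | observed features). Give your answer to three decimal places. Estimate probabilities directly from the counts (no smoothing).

0.004

heron: (13/88) × (12/13) × (5/13) × (1/13) × (8/13) ≈ 0.00248272
egret: (16/88) × (3/16) × (3/16) × (2/16) × (5/16) ≈ 0.000249689
ibis: (12/88) × (1/12) × (2/12) × (1/12) × (1/12) ≈ 0.0000131524
stork: (47/88) × (15/47) × (14/47) × (2/47) × (6/47) ≈ 0.000275819
P(ibis | x) = 0.0000131524 / 0.0030213804 ≈ 0.004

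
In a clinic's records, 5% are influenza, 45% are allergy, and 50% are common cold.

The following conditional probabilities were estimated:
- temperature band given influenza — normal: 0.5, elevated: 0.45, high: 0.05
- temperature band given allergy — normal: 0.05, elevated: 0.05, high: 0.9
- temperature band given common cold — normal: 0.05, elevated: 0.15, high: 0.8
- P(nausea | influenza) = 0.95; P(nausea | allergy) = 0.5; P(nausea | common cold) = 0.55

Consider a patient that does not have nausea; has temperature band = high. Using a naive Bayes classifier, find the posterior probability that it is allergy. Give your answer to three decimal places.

0.529

influenza: 0.05 × 0.05 × (1−0.95) = 0.000125
allergy: 0.45 × 0.9 × (1−0.5) = 0.2025
common cold: 0.5 × 0.8 × (1−0.55) = 0.18
P(allergy | x) = 0.2025 / 0.382625 ≈ 0.529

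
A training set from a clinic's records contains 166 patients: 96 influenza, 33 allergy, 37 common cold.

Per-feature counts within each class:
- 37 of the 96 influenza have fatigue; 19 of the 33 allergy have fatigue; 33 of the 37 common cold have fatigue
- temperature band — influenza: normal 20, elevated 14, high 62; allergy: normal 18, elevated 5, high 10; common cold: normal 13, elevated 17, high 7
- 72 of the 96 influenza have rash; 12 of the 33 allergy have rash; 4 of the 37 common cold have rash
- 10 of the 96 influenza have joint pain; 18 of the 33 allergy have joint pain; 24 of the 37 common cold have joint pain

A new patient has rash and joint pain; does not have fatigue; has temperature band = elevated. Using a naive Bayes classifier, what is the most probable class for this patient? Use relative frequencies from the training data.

influenza: (96/166) × (59/96) × (14/96) × (72/96) × (10/96) ≈ 0.0040494
allergy: (33/166) × (14/33) × (5/33) × (12/33) × (18/33) ≈ 0.00253456
common cold: (37/166) × (4/37) × (17/37) × (4/37) × (24/37) ≈ 0.000776367
Highest score → influenza.

influenza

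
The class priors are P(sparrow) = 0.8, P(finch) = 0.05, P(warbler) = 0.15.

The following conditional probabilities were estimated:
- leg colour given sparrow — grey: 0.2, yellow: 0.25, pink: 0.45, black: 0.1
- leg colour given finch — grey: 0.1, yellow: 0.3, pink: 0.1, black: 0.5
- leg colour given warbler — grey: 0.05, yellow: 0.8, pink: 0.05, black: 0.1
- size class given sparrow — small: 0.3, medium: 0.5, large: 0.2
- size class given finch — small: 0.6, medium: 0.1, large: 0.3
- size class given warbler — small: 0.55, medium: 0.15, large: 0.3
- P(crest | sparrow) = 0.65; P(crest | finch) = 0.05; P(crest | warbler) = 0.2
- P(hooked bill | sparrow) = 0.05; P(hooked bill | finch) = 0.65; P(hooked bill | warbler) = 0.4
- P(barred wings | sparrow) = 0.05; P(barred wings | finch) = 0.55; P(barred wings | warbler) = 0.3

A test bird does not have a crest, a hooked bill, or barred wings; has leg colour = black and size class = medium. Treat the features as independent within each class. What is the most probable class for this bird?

sparrow

sparrow: 0.8 × 0.1 × 0.5 × (1−0.65) × (1−0.05) × (1−0.05) = 0.012635
finch: 0.05 × 0.5 × 0.1 × (1−0.05) × (1−0.65) × (1−0.55) = 0.0003740625
warbler: 0.15 × 0.1 × 0.15 × (1−0.2) × (1−0.4) × (1−0.3) = 0.000756
Highest score → sparrow.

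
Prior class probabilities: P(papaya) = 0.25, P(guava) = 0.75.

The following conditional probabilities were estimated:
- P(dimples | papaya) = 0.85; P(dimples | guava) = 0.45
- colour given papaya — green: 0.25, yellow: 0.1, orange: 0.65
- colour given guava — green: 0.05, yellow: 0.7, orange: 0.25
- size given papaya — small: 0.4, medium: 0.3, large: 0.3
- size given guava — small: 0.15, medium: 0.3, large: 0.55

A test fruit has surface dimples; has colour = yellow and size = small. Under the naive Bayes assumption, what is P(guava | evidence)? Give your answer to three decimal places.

papaya: 0.25 × 0.85 × 0.1 × 0.4 = 0.0085
guava: 0.75 × 0.45 × 0.7 × 0.15 = 0.0354375
P(guava | x) = 0.0354375 / 0.0439375 ≈ 0.807

0.807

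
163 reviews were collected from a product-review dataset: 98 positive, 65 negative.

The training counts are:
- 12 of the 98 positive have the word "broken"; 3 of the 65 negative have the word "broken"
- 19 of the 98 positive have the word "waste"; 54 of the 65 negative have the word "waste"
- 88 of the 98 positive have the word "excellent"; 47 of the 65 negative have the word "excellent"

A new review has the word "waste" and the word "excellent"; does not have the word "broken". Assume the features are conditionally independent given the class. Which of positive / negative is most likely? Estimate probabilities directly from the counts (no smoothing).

positive: (98/163) × (86/98) × (19/98) × (88/98) ≈ 0.0918533
negative: (65/163) × (62/65) × (54/65) × (47/65) ≈ 0.228491
Highest score → negative.

negative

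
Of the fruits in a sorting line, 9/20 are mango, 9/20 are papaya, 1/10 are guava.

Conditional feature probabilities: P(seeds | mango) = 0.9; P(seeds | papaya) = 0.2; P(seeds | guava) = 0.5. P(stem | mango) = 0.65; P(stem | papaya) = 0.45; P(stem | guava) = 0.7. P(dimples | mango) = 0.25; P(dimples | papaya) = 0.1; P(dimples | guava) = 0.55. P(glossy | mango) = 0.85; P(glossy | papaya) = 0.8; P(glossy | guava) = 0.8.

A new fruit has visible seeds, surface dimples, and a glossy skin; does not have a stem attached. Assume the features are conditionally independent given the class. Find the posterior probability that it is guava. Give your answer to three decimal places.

mango: 0.45 × 0.9 × (1−0.65) × 0.25 × 0.85 = 0.030121875
papaya: 0.45 × 0.2 × (1−0.45) × 0.1 × 0.8 = 0.00396
guava: 0.1 × 0.5 × (1−0.7) × 0.55 × 0.8 = 0.0066
P(guava | x) = 0.0066 / 0.040681875 ≈ 0.162

0.162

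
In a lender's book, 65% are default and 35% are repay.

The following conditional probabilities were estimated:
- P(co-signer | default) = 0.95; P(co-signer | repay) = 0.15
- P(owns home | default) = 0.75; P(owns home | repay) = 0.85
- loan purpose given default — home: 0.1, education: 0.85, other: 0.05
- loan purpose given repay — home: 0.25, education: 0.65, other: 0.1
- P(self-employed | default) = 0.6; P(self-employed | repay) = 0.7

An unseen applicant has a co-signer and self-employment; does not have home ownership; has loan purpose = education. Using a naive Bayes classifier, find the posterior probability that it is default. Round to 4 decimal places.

default: 0.65 × 0.95 × (1−0.75) × 0.85 × 0.6 = 0.07873125
repay: 0.35 × 0.15 × (1−0.85) × 0.65 × 0.7 = 0.003583125
P(default | x) = 0.07873125 / 0.082314375 ≈ 0.9565

0.9565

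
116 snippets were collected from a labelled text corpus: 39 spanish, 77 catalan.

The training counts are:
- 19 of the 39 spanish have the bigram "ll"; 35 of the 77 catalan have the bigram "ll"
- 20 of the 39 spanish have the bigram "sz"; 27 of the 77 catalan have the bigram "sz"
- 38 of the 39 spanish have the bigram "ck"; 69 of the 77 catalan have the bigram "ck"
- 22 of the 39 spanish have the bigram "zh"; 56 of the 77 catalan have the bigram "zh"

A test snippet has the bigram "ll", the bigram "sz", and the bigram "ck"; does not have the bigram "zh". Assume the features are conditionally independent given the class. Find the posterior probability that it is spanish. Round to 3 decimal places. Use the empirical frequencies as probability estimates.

0.580

spanish: (39/116) × (19/39) × (20/39) × (38/39) × (17/39) ≈ 0.035675
catalan: (77/116) × (35/77) × (27/77) × (69/77) × (21/77) ≈ 0.0258565
P(spanish | x) = 0.035675 / 0.0615315 ≈ 0.580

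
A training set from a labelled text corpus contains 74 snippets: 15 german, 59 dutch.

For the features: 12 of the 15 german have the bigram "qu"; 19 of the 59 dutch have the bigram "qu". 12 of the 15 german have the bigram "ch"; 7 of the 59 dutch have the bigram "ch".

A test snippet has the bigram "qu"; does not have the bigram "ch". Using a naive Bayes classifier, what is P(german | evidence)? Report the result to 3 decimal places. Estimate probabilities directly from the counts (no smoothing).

german: (15/74) × (12/15) × (3/15) ≈ 0.0324324
dutch: (59/74) × (19/59) × (52/59) ≈ 0.226294
P(german | x) = 0.0324324 / 0.2587264 ≈ 0.125

0.125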